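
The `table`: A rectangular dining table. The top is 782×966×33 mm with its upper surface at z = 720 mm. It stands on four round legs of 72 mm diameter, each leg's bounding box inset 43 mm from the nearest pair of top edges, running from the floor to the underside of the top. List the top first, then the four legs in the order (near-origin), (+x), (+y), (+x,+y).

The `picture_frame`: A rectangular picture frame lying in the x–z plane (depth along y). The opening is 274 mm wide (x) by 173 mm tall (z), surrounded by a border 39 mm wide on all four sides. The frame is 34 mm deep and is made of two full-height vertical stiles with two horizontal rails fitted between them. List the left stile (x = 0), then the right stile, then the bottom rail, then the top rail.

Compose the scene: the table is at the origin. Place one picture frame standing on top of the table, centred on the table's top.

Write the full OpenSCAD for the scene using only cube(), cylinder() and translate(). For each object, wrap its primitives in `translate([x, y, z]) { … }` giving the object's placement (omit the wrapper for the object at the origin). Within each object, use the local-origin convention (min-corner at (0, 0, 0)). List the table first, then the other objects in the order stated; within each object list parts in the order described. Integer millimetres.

translate([0, 0, 687]) cube([782, 966, 33]);
translate([79, 79, 0]) cylinder(h = 687, r = 36);
translate([703, 79, 0]) cylinder(h = 687, r = 36);
translate([79, 887, 0]) cylinder(h = 687, r = 36);
translate([703, 887, 0]) cylinder(h = 687, r = 36);
translate([215, 466, 720]) {
  cube([39, 34, 251]);
  translate([313, 0, 0]) cube([39, 34, 251]);
  translate([39, 0, 0]) cube([274, 34, 39]);
  translate([39, 0, 212]) cube([274, 34, 39]);
}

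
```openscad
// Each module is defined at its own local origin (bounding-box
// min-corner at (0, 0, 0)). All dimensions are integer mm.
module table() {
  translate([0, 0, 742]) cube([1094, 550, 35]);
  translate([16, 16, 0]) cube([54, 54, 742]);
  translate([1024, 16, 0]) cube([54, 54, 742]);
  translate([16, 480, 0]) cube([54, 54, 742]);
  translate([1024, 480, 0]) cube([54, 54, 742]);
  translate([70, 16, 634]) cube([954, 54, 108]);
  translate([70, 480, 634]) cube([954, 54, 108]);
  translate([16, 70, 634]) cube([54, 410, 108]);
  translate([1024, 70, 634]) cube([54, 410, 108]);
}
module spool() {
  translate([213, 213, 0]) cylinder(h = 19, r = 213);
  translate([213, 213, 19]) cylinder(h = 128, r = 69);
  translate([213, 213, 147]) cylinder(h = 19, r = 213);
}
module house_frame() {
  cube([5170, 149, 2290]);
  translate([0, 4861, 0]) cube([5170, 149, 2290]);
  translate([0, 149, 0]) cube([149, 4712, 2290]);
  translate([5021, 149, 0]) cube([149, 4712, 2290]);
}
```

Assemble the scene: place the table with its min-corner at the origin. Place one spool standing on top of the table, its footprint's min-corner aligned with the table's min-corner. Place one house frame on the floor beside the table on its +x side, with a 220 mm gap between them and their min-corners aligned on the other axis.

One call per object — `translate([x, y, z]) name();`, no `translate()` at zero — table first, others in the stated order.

table();
translate([0, 0, 777]) spool();
translate([1314, 0, 0]) house_frame();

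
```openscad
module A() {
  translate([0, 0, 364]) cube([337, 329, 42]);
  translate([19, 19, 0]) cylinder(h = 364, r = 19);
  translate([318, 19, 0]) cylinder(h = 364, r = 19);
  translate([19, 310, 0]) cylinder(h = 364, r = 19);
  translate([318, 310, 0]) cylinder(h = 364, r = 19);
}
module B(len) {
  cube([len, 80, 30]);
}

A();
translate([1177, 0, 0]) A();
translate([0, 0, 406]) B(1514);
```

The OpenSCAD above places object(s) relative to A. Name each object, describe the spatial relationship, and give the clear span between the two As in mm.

A is a stool. B is a beam. A beam spans the tops of two stools. The clear span between the two stools is 840 mm.

Second stool starts at x = 1177; first ends at x = 337; clear span = 1177 − 337 = 840 mm.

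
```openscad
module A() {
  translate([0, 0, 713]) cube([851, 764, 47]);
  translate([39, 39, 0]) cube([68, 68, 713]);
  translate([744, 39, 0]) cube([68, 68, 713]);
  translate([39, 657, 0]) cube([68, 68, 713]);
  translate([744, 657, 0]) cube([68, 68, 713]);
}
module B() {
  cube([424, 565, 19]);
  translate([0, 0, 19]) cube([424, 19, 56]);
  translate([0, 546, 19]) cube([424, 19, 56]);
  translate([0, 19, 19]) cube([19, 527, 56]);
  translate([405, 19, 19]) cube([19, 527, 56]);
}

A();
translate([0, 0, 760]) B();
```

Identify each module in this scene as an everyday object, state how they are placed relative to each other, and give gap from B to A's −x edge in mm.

The open box's min-x is at 0; the table's min-x is 0; gap = 0 mm.

A is a table. B is an open box. The open box is on top of the table. The gap from the open box to the table's −x edge is 0 mm.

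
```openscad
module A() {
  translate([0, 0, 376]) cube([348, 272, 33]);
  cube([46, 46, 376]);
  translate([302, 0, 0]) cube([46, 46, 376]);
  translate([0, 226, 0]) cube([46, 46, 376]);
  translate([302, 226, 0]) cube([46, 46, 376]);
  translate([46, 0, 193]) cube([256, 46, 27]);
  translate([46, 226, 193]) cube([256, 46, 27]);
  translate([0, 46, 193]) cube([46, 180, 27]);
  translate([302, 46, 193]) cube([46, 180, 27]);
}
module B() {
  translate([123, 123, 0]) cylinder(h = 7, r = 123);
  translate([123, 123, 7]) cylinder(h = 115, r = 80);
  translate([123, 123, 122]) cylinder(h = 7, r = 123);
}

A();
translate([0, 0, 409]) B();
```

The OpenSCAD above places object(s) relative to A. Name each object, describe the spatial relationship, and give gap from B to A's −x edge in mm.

A is a stool. B is a spool. The spool is on top of the stool. The gap from the spool to the stool's −x edge is 0 mm.

The spool's min-x is at 0; the stool's min-x is 0; gap = 0 mm.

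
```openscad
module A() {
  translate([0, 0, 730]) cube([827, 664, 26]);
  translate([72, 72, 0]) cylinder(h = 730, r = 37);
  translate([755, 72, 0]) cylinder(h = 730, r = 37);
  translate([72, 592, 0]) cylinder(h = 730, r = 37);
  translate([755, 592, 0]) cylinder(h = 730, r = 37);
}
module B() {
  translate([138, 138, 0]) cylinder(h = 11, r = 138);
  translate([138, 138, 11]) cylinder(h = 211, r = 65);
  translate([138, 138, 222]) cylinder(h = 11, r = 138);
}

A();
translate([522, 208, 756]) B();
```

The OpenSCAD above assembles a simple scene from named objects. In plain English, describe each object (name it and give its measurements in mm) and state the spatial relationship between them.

A is a table with a 827×664 mm rectangular top, 26 mm thick, top surface at z = 756 mm, supported by four round legs of 74 mm diameter, each leg's bounding box inset 35 mm from the nearest pair of top edges, running from the floor.

B is a spool: two coaxial disc flanges of radius 138 mm and thickness 11 mm, joined by a core cylinder of radius 65 mm and height 211 mm. The lower flange rests on z = 0 and the three cylinders share a vertical axis.

The spool is on top of the table.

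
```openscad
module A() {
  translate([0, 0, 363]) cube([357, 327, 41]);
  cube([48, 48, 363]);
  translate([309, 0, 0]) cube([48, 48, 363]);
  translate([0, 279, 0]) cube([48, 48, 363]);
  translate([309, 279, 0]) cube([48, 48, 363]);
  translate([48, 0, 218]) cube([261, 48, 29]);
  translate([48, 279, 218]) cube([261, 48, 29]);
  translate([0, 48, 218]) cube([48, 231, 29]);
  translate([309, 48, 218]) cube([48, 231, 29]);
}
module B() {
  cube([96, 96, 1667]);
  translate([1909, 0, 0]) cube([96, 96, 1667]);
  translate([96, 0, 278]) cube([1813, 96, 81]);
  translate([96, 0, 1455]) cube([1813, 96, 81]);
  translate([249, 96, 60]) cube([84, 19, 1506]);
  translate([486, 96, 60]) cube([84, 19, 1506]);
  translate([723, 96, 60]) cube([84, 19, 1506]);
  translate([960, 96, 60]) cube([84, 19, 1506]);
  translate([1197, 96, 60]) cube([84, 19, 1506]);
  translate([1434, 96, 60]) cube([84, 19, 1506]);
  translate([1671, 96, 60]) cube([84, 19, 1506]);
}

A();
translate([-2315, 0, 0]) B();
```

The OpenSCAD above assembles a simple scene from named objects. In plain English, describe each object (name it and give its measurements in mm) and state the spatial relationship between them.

A is a four-legged stool. The seat is a 357×327×41 mm slab whose top surface is at z = 404 mm; four square legs, each 48×48 mm in cross-section, run from the floor (z = 0) to the underside of the seat, each flush with a corner of the seat. Four stretchers, 48 mm wide and 29 mm tall, connect adjacent legs with their undersides at z = 218 mm, each running between the inner faces of the legs it joins and aligned with the legs' outer faces on the other axis.

B is a fence section. Two 96×96 mm posts, 1667 mm tall, stand on the floor with a clear span of 1813 mm between their inner faces. Two horizontal rails of 96×81 mm section span the gap between the posts with their undersides at z = 278 mm and z = 1455 mm, flush with the posts' −y face. 7 pickets, each 84 mm wide, 19 mm thick and 1506 mm tall, are fixed to the +y face of the rails with their bottoms at z = 60 mm, evenly spaced across the span with equal gaps (rounded down to the nearest mm) at the −x end and between each pair — any rounding remainder accumulates at the +x end.

The fence section is on the floor beside the stool on its −x side.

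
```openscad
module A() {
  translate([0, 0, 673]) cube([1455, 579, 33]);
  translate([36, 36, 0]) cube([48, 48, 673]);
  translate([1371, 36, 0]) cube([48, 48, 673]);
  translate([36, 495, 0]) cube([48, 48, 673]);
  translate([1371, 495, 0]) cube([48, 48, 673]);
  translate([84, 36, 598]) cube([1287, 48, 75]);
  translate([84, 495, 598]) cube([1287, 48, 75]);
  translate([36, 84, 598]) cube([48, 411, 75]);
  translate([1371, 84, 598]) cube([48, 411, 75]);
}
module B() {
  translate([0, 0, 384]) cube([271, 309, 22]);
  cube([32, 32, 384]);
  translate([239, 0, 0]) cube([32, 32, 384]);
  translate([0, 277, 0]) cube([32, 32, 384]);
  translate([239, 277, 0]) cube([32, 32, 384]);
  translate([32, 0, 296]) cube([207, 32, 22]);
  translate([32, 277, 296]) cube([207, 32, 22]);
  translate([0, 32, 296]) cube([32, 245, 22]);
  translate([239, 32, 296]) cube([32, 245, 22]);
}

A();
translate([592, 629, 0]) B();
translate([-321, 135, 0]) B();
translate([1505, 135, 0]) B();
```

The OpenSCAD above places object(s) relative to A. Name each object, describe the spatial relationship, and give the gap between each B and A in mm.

A is a table. B is a stool. Three stools sit around the table at the +y, −x, +x sides. The gap between each stool and the table is 50 mm.

Each stool's nearest face is 50 mm from the table's bounding box.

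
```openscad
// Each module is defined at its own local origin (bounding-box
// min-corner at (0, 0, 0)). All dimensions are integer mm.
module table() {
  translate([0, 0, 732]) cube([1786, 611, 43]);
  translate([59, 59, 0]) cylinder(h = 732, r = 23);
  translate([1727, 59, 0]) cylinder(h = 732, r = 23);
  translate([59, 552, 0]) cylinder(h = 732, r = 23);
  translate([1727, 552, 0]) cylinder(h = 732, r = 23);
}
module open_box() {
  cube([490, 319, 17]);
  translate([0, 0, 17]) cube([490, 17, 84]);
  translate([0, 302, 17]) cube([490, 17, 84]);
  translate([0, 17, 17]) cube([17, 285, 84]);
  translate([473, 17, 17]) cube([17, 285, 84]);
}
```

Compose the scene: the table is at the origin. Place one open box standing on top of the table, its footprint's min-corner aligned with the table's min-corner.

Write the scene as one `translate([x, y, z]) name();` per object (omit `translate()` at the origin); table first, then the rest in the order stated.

table();
translate([0, 0, 775]) open_box();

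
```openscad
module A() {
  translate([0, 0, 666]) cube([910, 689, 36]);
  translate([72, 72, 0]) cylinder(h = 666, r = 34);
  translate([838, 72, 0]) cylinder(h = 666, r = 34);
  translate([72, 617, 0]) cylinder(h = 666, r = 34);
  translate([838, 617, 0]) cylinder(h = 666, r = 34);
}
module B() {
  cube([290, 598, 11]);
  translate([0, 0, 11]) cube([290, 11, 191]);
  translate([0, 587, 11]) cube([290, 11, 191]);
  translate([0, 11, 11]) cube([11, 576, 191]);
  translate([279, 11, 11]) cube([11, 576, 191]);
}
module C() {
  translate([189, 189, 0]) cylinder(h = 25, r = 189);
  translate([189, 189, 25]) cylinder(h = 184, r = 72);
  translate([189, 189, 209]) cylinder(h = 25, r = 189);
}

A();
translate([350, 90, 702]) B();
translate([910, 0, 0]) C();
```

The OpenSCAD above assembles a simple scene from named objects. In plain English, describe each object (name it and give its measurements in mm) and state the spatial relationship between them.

A is a table: top 910 mm (x) × 689 mm (y), 36 mm thick, upper face at z = 702 mm, on four round legs of 68 mm diameter, each leg's bounding box inset 38 mm from the nearest pair of top edges, running from z = 0 to the bottom of the top.

B is an open storage box with external size 290×598×202 mm and wall thickness 11 mm (the base is also 11 mm thick). The base covers the whole footprint; the four walls stand on the base, with the y-facing walls full-width and the x-facing walls fitting between their inner faces.

C is a spool: two coaxial disc flanges of radius 189 mm and thickness 25 mm, joined by a core cylinder of radius 72 mm and height 184 mm. The lower flange rests on z = 0 and the three cylinders share a vertical axis.

The open box is on top of the table. The spool is against the table's +x side, with their −y faces flush.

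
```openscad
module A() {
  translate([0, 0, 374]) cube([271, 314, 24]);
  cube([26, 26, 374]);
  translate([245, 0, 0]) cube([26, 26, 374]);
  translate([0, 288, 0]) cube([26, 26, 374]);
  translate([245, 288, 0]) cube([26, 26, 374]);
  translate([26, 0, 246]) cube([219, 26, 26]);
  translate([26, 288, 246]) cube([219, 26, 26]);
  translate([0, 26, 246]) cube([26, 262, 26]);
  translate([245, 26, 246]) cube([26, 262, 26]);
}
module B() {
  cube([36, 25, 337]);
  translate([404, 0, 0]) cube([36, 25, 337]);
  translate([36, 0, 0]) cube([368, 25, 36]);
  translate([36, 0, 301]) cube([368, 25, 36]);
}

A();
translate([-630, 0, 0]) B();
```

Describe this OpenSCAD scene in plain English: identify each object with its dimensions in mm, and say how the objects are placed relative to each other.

A is a four-legged stool. The seat is 271×314 mm, 24 mm thick, top at z = 398 mm. It stands on four square legs, each 26×26 mm in cross-section, from z = 0 to the seat underside, each flush with a corner of the seat. Four stretchers, 26 mm wide and 26 mm tall, connect adjacent legs with their undersides at z = 246 mm, each running between the inner faces of the legs it joins and aligned with the legs' outer faces on the other axis.

B is a picture frame with a 368×265 mm rectangular opening (x by z) and a uniform 36 mm border on every side. Frame depth is 25 mm along y. It is built from two vertical stiles running the full outside height and two horizontal rails spanning the gap between the stiles.

The picture frame is on the floor beside the stool on its −x side.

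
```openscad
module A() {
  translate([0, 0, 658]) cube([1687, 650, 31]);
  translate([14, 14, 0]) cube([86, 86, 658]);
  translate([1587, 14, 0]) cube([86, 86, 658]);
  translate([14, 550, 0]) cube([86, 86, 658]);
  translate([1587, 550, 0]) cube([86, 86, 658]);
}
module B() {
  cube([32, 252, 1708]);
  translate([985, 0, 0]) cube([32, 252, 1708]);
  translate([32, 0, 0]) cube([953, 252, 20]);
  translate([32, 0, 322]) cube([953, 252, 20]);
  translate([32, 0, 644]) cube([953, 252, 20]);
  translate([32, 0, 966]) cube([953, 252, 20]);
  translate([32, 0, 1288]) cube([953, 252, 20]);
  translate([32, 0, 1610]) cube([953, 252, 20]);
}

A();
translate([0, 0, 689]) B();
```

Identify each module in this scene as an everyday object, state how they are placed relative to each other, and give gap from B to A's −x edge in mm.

A is a table. B is a bookshelf. The bookshelf is on top of the table. The gap from the bookshelf to the table's −x edge is 0 mm.

The bookshelf's min-x is at 0; the table's min-x is 0; gap = 0 mm.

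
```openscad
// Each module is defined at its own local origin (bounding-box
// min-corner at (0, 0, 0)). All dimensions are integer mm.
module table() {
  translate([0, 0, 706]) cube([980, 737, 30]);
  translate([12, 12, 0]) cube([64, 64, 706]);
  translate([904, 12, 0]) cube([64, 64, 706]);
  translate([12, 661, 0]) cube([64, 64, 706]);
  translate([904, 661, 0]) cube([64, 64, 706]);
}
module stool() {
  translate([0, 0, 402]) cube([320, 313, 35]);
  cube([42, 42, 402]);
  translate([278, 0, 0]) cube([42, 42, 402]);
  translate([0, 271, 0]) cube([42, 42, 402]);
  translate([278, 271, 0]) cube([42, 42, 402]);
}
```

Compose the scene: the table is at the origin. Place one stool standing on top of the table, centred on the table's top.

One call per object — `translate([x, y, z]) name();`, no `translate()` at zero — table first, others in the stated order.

table();
translate([330, 212, 736]) stool();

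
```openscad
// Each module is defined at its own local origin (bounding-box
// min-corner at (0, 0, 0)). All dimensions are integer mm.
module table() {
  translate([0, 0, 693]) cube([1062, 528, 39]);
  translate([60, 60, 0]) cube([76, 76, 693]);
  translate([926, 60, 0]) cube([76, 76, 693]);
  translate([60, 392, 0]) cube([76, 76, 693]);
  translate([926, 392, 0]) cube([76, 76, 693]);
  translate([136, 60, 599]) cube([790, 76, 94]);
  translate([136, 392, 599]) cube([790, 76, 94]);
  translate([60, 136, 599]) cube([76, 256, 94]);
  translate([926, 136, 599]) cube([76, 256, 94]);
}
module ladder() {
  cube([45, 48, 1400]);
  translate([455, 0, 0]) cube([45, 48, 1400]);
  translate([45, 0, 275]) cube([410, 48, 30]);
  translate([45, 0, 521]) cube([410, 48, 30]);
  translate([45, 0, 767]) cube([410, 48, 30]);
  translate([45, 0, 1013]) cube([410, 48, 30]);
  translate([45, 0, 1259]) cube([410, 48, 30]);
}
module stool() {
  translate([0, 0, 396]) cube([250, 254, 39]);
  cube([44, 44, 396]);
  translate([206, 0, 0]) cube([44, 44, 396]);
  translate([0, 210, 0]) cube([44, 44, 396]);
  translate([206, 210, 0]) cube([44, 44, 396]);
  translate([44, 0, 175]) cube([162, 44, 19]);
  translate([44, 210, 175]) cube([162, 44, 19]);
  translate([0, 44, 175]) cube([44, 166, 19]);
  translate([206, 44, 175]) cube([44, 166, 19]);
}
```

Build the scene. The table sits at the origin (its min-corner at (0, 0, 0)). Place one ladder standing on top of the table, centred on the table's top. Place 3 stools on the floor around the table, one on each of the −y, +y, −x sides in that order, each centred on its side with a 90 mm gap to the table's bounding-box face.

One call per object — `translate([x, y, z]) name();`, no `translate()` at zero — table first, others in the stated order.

table();
translate([281, 240, 732]) ladder();
translate([406, -344, 0]) stool();
translate([406, 618, 0]) stool();
translate([-340, 137, 0]) stool();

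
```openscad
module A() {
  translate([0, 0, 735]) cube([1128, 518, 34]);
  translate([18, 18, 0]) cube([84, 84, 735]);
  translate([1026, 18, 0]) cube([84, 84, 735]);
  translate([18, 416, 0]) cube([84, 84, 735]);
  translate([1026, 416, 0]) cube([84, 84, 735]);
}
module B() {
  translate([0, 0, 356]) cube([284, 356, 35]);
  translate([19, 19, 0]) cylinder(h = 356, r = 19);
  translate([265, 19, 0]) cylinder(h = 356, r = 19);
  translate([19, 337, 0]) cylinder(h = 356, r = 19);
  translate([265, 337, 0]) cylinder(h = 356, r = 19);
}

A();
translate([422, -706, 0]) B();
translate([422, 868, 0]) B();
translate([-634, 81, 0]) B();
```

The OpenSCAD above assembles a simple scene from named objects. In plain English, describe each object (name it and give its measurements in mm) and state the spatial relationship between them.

A is a table with a 1128×518 mm rectangular top, 34 mm thick, top surface at z = 769 mm, supported by four 84×84 mm square legs, each inset 18 mm from the nearest pair of top edges, running from the floor.

B is a four-legged stool. The seat is a 284×356×35 mm slab whose top surface is at z = 391 mm; four round legs, each 38 mm in diameter, run from the floor (z = 0) to the underside of the seat, each leg's axis is inset half a diameter from the nearest pair of seat edges (so the leg's bounding box is flush with the corner).

Three stools sit around the table at the −y, +y, −x sides.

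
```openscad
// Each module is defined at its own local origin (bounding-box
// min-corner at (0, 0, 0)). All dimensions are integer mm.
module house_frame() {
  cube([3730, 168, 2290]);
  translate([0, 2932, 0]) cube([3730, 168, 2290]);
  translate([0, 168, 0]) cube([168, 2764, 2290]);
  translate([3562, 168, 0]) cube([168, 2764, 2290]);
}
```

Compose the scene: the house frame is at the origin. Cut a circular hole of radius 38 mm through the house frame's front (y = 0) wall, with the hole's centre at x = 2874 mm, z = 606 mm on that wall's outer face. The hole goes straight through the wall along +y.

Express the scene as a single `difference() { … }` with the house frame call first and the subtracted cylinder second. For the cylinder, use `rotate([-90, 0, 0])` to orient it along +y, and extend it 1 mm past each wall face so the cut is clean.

difference() {
  house_frame();
  translate([2874, -1, 606]) rotate([-90, 0, 0]) cylinder(h = 170, r = 38);
}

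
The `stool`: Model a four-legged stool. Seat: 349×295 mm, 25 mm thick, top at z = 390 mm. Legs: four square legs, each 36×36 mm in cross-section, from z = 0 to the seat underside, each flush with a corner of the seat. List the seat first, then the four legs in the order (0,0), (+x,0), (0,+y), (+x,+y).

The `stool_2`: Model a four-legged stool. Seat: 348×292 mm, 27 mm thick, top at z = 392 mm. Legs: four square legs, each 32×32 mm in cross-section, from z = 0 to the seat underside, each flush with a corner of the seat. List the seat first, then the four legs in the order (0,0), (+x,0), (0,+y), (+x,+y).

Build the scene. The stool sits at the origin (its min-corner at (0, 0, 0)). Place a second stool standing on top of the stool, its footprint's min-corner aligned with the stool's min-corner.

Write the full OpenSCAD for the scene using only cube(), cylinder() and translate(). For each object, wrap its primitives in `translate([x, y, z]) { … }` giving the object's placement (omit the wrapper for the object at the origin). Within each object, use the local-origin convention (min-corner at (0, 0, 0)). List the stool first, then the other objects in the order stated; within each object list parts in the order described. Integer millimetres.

translate([0, 0, 365]) cube([349, 295, 25]);
cube([36, 36, 365]);
translate([313, 0, 0]) cube([36, 36, 365]);
translate([0, 259, 0]) cube([36, 36, 365]);
translate([313, 259, 0]) cube([36, 36, 365]);
translate([0, 0, 390]) {
  translate([0, 0, 365]) cube([348, 292, 27]);
  cube([32, 32, 365]);
  translate([316, 0, 0]) cube([32, 32, 365]);
  translate([0, 260, 0]) cube([32, 32, 365]);
  translate([316, 260, 0]) cube([32, 32, 365]);
}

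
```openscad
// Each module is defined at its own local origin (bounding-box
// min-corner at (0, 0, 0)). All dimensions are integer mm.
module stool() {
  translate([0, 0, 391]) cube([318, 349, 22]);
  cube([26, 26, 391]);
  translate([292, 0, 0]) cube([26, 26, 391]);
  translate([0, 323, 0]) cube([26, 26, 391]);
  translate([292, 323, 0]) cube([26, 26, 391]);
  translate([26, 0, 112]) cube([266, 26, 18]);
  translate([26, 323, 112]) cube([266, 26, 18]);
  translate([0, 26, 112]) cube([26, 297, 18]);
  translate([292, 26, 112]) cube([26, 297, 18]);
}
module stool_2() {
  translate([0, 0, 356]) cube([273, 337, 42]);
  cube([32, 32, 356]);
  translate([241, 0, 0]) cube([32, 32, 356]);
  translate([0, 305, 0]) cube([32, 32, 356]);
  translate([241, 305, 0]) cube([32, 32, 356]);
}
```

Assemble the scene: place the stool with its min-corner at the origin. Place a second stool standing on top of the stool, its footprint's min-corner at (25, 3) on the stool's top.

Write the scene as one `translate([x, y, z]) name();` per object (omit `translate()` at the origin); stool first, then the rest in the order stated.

stool();
translate([25, 3, 413]) stool_2();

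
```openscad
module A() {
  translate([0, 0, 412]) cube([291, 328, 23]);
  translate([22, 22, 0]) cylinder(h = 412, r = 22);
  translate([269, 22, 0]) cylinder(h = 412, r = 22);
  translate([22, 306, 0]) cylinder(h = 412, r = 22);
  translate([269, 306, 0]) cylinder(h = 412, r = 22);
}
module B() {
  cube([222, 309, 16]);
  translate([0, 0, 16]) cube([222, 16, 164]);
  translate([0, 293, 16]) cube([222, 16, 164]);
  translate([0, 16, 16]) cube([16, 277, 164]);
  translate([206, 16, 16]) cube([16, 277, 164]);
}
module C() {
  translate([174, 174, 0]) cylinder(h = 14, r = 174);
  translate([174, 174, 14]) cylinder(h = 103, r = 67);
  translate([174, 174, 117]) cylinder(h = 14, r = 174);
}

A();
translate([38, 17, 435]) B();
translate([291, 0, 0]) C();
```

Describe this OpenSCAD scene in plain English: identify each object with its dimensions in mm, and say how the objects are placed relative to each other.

A is a four-legged stool. The seat is 291×328 mm, 23 mm thick, top at z = 435 mm. It stands on four round legs, each 44 mm in diameter, from z = 0 to the seat underside, each leg's axis is inset half a diameter from the nearest pair of seat edges (so the leg's bounding box is flush with the corner).

B is an open-topped rectangular box: outside dimensions 222×309×180 mm, with a uniform wall and base thickness of 16 mm. The base is a full 222×309 slab on the floor; four walls sit on top of the base. The front and back walls (the −y and +y sides) span the full width; the two side walls fit between them.

C is a spool: two coaxial disc flanges of radius 174 mm and thickness 14 mm, joined by a core cylinder of radius 67 mm and height 103 mm. The lower flange rests on z = 0 and the three cylinders share a vertical axis.

The open box is on top of the stool. The spool is against the stool's +x side, with their −y faces flush.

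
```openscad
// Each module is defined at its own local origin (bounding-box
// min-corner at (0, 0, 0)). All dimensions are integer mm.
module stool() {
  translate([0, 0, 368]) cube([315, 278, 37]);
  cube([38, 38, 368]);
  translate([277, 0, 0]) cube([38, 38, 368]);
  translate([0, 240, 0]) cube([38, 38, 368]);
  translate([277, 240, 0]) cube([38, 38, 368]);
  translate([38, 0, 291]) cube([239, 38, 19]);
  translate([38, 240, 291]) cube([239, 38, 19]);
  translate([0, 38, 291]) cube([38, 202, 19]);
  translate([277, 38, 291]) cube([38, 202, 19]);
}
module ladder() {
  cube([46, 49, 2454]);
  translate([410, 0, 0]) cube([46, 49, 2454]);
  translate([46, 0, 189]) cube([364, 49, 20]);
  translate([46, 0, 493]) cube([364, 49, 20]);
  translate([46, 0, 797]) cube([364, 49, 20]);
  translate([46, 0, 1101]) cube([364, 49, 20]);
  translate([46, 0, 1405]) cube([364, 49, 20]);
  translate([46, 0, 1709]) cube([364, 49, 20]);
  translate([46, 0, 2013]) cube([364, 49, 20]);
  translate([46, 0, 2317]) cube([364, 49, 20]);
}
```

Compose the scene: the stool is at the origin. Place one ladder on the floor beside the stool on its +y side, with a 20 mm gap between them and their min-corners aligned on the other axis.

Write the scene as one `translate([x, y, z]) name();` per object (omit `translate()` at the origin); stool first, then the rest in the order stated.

stool();
translate([0, 298, 0]) ladder();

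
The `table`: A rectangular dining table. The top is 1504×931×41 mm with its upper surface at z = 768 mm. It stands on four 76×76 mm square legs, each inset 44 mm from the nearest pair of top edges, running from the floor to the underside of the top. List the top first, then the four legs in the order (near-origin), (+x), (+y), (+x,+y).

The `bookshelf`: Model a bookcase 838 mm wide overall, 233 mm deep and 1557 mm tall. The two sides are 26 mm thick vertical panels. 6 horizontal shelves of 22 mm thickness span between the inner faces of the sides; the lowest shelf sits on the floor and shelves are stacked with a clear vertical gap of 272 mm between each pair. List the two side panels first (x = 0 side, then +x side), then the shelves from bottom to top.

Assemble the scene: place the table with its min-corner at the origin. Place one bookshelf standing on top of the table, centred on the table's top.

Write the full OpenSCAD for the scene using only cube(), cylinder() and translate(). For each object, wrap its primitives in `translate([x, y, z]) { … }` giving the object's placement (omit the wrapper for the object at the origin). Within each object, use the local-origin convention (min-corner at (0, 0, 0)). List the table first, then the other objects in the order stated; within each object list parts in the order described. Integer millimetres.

translate([0, 0, 727]) cube([1504, 931, 41]);
translate([44, 44, 0]) cube([76, 76, 727]);
translate([1384, 44, 0]) cube([76, 76, 727]);
translate([44, 811, 0]) cube([76, 76, 727]);
translate([1384, 811, 0]) cube([76, 76, 727]);
translate([333, 349, 768]) {
  cube([26, 233, 1557]);
  translate([812, 0, 0]) cube([26, 233, 1557]);
  translate([26, 0, 0]) cube([786, 233, 22]);
  translate([26, 0, 294]) cube([786, 233, 22]);
  translate([26, 0, 588]) cube([786, 233, 22]);
  translate([26, 0, 882]) cube([786, 233, 22]);
  translate([26, 0, 1176]) cube([786, 233, 22]);
  translate([26, 0, 1470]) cube([786, 233, 22]);
}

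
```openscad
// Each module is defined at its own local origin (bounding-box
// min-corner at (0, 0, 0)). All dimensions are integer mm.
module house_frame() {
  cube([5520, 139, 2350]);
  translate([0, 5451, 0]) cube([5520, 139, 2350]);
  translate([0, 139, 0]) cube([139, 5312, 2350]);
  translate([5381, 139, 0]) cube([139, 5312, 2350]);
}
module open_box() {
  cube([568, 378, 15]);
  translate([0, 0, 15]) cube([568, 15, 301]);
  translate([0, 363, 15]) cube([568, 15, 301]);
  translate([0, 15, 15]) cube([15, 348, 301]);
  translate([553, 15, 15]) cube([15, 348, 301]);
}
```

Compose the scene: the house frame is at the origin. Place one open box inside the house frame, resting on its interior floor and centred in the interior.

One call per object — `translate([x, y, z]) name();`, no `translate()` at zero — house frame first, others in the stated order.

house_frame();
translate([2476, 2606, 0]) open_box();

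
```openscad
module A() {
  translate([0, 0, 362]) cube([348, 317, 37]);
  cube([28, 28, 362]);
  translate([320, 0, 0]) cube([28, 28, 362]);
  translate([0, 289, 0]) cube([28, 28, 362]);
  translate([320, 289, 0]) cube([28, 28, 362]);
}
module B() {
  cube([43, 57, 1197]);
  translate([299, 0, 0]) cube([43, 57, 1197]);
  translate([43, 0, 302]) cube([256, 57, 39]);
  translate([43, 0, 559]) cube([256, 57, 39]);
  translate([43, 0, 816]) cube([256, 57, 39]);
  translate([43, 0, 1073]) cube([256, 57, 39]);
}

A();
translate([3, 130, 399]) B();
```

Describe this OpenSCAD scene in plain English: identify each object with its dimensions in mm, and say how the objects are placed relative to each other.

A is a four-legged stool. The seat is a 348×317×37 mm slab whose top surface is at z = 399 mm; four square legs, each 28×28 mm in cross-section, run from the floor (z = 0) to the underside of the seat, each flush with a corner of the seat.

B is a wooden ladder with two side rails of 43×57 mm section and 1197 mm height, set 342 mm apart overall. Between them run 4 rectangular rungs (57 mm deep, 39 mm thick), front faces flush with the rails' −y face. The bottom of the first rung is 302 mm above the floor and each subsequent rung is 257 mm higher than the one below.

The ladder is on top of the stool, centred.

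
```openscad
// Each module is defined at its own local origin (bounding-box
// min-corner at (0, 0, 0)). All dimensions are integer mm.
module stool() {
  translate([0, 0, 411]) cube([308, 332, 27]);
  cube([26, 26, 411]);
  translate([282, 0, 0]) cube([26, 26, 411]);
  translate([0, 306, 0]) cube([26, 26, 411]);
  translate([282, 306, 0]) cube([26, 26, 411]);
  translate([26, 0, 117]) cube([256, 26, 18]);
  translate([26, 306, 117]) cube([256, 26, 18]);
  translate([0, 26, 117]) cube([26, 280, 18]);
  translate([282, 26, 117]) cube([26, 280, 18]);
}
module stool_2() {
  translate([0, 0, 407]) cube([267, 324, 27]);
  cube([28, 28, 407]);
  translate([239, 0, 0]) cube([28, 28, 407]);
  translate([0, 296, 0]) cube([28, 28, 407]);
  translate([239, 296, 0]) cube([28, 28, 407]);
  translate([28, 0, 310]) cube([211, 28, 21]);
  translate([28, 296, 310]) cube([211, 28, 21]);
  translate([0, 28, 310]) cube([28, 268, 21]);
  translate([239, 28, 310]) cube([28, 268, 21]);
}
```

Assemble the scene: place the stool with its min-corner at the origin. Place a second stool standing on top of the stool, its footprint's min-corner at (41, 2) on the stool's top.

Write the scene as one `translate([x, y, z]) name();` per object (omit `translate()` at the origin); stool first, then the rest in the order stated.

stool();
translate([41, 2, 438]) stool_2();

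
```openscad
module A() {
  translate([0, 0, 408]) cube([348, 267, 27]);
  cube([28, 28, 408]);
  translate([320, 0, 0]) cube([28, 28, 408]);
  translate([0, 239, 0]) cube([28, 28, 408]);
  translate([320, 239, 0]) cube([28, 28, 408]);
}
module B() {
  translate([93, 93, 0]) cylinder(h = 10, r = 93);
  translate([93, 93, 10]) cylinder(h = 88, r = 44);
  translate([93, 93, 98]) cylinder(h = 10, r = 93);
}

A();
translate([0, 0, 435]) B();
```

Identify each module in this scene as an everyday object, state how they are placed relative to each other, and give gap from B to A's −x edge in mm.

The spool's min-x is at 0; the stool's min-x is 0; gap = 0 mm.

A is a stool. B is a spool. The spool is on top of the stool. The gap from the spool to the stool's −x edge is 0 mm.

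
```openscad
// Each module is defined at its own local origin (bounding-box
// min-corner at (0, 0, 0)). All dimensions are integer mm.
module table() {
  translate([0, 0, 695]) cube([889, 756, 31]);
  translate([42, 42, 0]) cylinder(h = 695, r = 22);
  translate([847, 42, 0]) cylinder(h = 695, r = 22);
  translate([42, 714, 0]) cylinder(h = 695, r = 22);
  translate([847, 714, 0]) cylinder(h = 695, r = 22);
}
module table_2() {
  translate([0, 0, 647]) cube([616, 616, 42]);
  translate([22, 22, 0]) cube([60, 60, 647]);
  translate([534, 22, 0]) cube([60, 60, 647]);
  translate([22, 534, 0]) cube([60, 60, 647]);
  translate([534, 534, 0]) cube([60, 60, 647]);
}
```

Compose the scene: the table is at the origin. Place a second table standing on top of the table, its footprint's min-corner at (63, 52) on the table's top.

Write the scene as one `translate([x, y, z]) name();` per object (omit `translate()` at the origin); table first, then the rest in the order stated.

table();
translate([63, 52, 726]) table_2();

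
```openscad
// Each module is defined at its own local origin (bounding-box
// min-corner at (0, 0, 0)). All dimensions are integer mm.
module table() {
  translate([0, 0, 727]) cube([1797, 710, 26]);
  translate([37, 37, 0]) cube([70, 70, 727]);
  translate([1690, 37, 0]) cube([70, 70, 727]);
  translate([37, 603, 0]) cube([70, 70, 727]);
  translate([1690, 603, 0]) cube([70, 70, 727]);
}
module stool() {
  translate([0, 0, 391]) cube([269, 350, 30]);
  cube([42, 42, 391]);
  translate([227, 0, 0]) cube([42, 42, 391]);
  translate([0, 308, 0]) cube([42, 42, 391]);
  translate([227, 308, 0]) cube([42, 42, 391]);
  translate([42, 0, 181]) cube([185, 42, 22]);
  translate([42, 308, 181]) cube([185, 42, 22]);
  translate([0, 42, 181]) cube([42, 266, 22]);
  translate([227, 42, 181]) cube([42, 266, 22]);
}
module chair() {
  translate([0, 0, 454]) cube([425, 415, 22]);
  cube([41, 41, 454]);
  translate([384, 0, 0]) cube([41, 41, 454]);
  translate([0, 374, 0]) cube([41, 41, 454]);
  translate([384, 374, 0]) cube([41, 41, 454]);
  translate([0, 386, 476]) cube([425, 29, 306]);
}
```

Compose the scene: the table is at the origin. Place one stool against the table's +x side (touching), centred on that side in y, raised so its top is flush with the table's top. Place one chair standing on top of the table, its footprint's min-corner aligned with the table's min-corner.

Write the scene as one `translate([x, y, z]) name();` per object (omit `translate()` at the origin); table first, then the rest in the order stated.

table();
translate([1797, 180, 332]) stool();
translate([0, 0, 753]) chair();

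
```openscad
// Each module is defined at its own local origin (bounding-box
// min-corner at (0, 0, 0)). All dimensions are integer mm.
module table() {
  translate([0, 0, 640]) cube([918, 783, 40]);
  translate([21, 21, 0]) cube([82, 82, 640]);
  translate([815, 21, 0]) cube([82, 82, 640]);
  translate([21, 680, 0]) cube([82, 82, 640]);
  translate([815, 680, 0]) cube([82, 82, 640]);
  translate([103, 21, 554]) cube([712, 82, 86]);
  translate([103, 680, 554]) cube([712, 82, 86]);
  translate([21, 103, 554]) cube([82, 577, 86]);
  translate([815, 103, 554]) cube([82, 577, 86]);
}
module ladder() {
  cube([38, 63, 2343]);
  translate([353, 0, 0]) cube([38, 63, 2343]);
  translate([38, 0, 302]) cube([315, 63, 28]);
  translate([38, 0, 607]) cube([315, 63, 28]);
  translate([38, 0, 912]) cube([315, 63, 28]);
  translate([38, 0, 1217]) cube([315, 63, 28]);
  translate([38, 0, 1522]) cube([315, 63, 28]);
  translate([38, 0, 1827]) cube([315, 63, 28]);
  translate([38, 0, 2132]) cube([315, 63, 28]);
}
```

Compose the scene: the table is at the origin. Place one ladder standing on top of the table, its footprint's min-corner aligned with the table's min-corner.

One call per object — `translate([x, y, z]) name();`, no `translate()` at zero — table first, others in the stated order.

table();
translate([0, 0, 680]) ladder();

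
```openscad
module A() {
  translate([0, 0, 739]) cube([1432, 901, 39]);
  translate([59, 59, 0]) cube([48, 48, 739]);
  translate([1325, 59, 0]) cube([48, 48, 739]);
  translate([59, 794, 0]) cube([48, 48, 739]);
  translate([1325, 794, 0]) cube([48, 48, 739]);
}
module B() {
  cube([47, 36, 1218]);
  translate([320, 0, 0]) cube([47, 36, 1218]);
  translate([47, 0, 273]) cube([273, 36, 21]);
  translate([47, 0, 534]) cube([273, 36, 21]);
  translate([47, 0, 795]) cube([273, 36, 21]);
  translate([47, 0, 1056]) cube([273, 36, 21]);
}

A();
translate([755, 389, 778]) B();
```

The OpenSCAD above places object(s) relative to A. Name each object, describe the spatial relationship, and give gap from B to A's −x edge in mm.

A is a table. B is a ladder. The ladder is on top of the table. The gap from the ladder to the table's −x edge is 755 mm.

The ladder's min-x is at 755; the table's min-x is 0; gap = 755 mm.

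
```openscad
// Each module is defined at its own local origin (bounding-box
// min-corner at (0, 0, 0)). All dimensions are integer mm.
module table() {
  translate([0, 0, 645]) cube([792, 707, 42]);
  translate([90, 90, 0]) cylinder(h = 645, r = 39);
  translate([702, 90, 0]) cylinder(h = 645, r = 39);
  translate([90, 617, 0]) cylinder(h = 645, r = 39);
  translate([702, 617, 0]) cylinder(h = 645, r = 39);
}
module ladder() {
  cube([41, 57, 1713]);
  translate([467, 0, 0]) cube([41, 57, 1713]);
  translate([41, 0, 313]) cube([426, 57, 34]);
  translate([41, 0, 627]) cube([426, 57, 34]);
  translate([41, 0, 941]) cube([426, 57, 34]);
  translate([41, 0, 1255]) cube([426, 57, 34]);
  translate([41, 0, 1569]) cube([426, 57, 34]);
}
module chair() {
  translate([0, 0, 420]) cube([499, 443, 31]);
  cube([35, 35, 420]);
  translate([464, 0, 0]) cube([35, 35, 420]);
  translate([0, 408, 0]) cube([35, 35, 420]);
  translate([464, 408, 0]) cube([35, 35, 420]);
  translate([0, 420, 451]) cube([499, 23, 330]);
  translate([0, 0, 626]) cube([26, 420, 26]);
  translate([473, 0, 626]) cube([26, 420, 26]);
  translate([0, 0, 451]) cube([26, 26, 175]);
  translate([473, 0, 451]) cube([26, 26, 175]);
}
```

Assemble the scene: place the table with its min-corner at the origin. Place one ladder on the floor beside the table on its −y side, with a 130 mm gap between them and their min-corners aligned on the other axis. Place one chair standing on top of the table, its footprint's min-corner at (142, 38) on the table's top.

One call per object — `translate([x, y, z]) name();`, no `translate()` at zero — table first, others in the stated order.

table();
translate([0, -187, 0]) ladder();
translate([142, 38, 687]) chair();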